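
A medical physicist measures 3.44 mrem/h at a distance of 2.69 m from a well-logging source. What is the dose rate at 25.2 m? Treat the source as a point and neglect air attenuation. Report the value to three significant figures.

0.0392 mrem/h

Using I₁d₁² = I₂d₂², the rate at 25.2 m is
3.44 × (2.69/25.2)² = 3.44 × 0.01139 = 0.03918 mrem/h.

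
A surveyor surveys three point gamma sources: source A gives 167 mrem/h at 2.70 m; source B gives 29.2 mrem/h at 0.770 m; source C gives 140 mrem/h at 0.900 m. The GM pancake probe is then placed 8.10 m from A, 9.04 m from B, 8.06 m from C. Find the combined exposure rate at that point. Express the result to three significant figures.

20.5 mrem/h

Each source contributes Iᵢ·(dᵢ/rᵢ)²; contributions add.
A: 167 × (2.70/8.10)² = 18.56 mrem/h
B: 29.2 × (0.770/9.04)² = 0.2118 mrem/h
C: 140 × (0.900/8.06)² = 1.746 mrem/h
Total = 18.56 + 0.2118 + 1.746 = 20.52 mrem/h.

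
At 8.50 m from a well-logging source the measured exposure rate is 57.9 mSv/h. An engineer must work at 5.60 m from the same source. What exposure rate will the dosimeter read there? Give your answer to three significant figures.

Intensity scales as (d₁/d₂)², so scaling from 8.50 m to 5.60 m:
57.9 × (8.50/5.60)² = 57.9 × 2.304 = 133.4 mSv/h.

133 mSv/h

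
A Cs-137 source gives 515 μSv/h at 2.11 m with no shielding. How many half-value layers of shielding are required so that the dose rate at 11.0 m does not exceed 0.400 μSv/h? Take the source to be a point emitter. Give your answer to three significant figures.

At 11.0 m, distance alone gives (2.11/11.0)² = 0.03679, so 515 × 0.03679 = 18.95 μSv/h.
Further attenuation needed: 18.95/0.400 = 47.37.
n = log₂(47.37) = 5.566 half-value layers.

5.57 half-value layers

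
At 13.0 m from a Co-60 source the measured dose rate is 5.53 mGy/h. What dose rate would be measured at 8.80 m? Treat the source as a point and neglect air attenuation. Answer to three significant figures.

12.1 mGy/h

Using I₁d₁² = I₂d₂², scaling from 13.0 m to 8.80 m:
5.53 × (13.0/8.80)² = 5.53 × 2.182 = 12.07 mGy/h.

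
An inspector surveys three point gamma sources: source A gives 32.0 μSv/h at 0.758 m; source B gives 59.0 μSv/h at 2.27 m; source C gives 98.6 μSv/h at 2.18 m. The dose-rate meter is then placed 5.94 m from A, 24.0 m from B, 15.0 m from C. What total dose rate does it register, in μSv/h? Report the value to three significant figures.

Each source contributes Iᵢ·(dᵢ/rᵢ)²; contributions add.
A: 32.0 × (0.758/5.94)² = 0.5211 μSv/h
B: 59.0 × (2.27/24.0)² = 0.5278 μSv/h
C: 98.6 × (2.18/15.0)² = 2.083 μSv/h
Total = 0.5211 + 0.5278 + 2.083 = 3.132 μSv/h.

3.13 μSv/h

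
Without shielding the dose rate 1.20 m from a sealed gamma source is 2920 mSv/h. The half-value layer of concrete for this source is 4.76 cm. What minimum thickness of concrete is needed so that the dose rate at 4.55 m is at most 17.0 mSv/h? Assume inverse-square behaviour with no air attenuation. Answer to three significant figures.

At 4.55 m, distance alone gives (1.20/4.55)² = 0.06956, so 2920 × 0.06956 = 203.1 mSv/h.
Further attenuation needed: 203.1/17.0 = 11.95.
n = log₂(11.95) = 3.579 half-value layers.
Thickness = 3.579 × 4.76 cm = 17.04 cm.

17.0 cm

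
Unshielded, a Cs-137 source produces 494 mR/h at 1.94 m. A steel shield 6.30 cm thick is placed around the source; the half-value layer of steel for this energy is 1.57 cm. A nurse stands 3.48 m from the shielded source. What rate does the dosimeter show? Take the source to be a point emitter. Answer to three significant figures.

9.51 mR/h

Distance alone: 494 × (1.94/3.48)² = 494 × 0.3108 = 153.5 mR/h.
Shield: 6.30/1.57 = 4.013 half-value layers → attenuation 2^(−4.013) = 0.06194.
Combined: 153.5 × 0.06194 = 9.508 mR/h.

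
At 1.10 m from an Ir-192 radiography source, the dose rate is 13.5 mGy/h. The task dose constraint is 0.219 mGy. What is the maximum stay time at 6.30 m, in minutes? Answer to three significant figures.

Since intensity falls as 1/r², rate at 6.30 m:
13.5 × (1.10/6.30)² = 13.5 × 0.03049 = 0.4116 mGy/h.
Stay time = 0.219 mGy ÷ 0.4116 mGy/h = 0.5321 h = 31.93 min.

31.9 min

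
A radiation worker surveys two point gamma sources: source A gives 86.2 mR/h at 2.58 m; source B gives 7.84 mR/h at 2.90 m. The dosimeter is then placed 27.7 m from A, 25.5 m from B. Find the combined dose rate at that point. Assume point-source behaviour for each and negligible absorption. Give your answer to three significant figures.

By superposition, sum each source's inverse-square contribution:
A: 86.2 × (2.58/27.7)² = 0.7478 mR/h
B: 7.84 × (2.90/25.5)² = 0.1014 mR/h
Total = 0.7478 + 0.1014 = 0.8492 mR/h.

0.849 mR/h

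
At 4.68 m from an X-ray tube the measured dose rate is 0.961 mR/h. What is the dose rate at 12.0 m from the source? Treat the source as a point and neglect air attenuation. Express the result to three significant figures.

Using I₁d₁² = I₂d₂², scaling from 4.68 m to 12.0 m:
(4.68/12.0)² = 0.1521, so 0.961 × 0.1521 = 0.1462 mR/h.

0.146 mR/h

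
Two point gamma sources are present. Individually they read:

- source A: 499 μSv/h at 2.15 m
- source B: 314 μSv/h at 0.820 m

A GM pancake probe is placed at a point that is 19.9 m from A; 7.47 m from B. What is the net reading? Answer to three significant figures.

9.61 μSv/h

By superposition, sum each source's inverse-square contribution:
A: 499 × (2.15/19.9)² = 5.825 μSv/h
B: 314 × (0.820/7.47)² = 3.784 μSv/h
Total = 5.825 + 3.784 = 9.609 μSv/h.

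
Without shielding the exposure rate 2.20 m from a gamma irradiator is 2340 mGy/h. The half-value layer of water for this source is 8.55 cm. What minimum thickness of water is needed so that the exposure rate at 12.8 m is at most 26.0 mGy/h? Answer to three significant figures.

12.1 cm

At 12.8 m, distance alone gives (2.20/12.8)² = 0.02954, so 2340 × 0.02954 = 69.12 mGy/h.
Further attenuation needed: 69.12/26.0 = 2.658.
n = log₂(2.658) = 1.410 half-value layers.
Thickness = 1.410 × 8.55 cm = 12.06 cm.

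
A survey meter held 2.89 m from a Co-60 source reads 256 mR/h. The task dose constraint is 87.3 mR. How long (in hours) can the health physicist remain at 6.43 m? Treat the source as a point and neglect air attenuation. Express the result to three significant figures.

1.69 h

By the inverse-square law, rate at 6.43 m:
(2.89/6.43)² = 0.2020, so 256 × 0.2020 = 51.71 mR/h.
Stay time = 87.3 mR ÷ 51.71 mR/h = 1.688 h.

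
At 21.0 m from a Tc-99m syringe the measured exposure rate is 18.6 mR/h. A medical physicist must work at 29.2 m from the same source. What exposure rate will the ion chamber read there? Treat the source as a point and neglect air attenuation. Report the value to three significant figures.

9.62 mR/h

Applying the 1/r² law, scaling from 21.0 m to 29.2 m:
(21.0/29.2)² = 0.5172, so 18.6 × 0.5172 = 9.620 mR/h.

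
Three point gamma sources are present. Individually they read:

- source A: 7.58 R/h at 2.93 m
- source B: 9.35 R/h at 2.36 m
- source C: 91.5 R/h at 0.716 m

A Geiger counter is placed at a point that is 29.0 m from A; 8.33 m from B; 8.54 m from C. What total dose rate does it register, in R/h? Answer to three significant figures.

1.47 R/h

Each source contributes Iᵢ·(dᵢ/rᵢ)²; contributions add.
A: 7.58 × (2.93/29.0)² = 0.07738 R/h
B: 9.35 × (2.36/8.33)² = 0.7505 R/h
C: 91.5 × (0.716/8.54)² = 0.6432 R/h
Total = 0.07738 + 0.7505 + 0.6432 = 1.471 R/h.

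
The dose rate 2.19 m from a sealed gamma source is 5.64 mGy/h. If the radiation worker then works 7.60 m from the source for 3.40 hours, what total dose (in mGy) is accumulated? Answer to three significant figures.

Using I₁d₁² = I₂d₂², rate at 7.60 m:
5.64 × (2.19/7.60)² = 5.64 × 0.08303 = 0.4683 mGy/h.
Dose = rate × time = 0.4683 mGy/h × 3.400 h = 1.592 mGy.

1.59 mGy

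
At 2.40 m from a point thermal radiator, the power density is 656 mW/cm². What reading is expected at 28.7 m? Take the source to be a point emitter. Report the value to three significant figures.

4.59 mW/cm²

Applying the 1/r² law, the rate at 28.7 m is
(2.40/28.7)² = 0.006993, so 656 × 0.006993 = 4.587 mW/cm².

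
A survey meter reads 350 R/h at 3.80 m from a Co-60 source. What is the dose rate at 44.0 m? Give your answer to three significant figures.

2.61 R/h

Using I₁d₁² = I₂d₂², the rate at 44.0 m is
(3.80/44.0)² = 0.007459, so 350 × 0.007459 = 2.611 R/h.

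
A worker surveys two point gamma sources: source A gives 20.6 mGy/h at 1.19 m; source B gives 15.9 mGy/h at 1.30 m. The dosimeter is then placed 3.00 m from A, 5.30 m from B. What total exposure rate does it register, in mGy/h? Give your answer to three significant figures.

By superposition, sum each source's inverse-square contribution:
A: 20.6 × (1.19/3.00)² = 3.241 mGy/h
B: 15.9 × (1.30/5.30)² = 0.9566 mGy/h
Total = 3.241 + 0.9566 = 4.198 mGy/h.

4.20 mGy/h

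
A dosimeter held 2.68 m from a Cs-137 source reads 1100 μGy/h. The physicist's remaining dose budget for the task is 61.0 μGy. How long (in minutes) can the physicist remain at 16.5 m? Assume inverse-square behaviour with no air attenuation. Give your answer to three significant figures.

Since intensity falls as 1/r², rate at 16.5 m:
1100 × (2.68/16.5)² = 1100 × 0.02638 = 29.02 μGy/h.
Stay time = 61.0 μGy ÷ 29.02 μGy/h = 2.102 h = 126.1 min.

126 min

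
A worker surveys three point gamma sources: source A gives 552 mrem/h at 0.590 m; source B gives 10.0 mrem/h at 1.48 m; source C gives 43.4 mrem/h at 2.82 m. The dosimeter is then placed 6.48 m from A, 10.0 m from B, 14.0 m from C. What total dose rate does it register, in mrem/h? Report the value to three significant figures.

6.56 mrem/h

Each source contributes Iᵢ·(dᵢ/rᵢ)²; contributions add.
A: 552 × (0.590/6.48)² = 4.576 mrem/h
B: 10.0 × (1.48/10.0)² = 0.2190 mrem/h
C: 43.4 × (2.82/14.0)² = 1.761 mrem/h
Total = 4.576 + 0.2190 + 1.761 = 6.556 mrem/h.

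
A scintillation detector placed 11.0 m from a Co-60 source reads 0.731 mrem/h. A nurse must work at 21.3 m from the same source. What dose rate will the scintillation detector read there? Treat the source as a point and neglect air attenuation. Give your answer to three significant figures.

By the inverse-square law, scaling from 11.0 m to 21.3 m:
0.731 × (11.0/21.3)² = 0.731 × 0.2667 = 0.1950 mrem/h.

0.195 mrem/h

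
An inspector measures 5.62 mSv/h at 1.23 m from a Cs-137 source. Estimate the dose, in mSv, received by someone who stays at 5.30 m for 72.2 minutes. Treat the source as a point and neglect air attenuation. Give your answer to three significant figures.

Since intensity falls as 1/r², rate at 5.30 m:
5.62 × (1.23/5.30)² = 5.62 × 0.05386 = 0.3027 mSv/h.
Dose = rate × time = 0.3027 mSv/h × 1.203 h = 0.3641 mSv.

0.364 mSv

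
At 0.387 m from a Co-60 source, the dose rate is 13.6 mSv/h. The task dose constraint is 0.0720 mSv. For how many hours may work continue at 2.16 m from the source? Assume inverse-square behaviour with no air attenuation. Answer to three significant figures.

0.165 h

Using I₁d₁² = I₂d₂², rate at 2.16 m:
13.6 × (0.387/2.16)² = 13.6 × 0.03210 = 0.4366 mSv/h.
Stay time = 0.0720 mSv ÷ 0.4366 mSv/h = 0.1649 h.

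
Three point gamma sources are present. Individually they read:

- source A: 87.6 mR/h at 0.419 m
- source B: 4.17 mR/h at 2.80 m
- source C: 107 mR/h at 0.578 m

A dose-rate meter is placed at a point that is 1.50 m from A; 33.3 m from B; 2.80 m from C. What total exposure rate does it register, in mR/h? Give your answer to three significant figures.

11.4 mR/h

By superposition, sum each source's inverse-square contribution:
A: 87.6 × (0.419/1.50)² = 6.835 mR/h
B: 4.17 × (2.80/33.3)² = 0.02948 mR/h
C: 107 × (0.578/2.80)² = 4.560 mR/h
Total = 6.835 + 0.02948 + 4.560 = 11.42 mR/h.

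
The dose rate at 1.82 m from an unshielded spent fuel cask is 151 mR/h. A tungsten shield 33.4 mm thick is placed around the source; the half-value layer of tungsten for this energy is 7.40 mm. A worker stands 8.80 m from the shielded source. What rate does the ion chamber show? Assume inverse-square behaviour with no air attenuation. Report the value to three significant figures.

0.283 mR/h

Distance alone: (1.82/8.80)² = 0.04277, so 151 × 0.04277 = 6.458 mR/h.
Shield: 33.4/7.40 = 4.514 half-value layers → attenuation 2^(−4.514) = 0.04377.
Combined: 6.458 × 0.04377 = 0.2827 mR/h.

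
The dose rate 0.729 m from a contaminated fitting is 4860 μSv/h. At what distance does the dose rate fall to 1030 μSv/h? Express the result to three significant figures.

1.58 m

By the inverse-square law, d₂ = d₁·√(I₁/I₂).
I₁/I₂ = 4860/1030 = 4.718, so d₂ = 0.729 × √4.718 = 1.583 m.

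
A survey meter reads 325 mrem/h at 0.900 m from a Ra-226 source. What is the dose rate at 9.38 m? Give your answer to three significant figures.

By the inverse-square law, the rate at 9.38 m is
(0.900/9.38)² = 0.009206, so 325 × 0.009206 = 2.992 mrem/h.

2.99 mrem/h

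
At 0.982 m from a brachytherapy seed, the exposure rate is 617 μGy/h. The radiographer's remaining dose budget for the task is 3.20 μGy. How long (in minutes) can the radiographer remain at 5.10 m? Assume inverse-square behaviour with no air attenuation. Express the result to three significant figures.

8.39 min

By the inverse-square law, rate at 5.10 m:
617 × (0.982/5.10)² = 617 × 0.03708 = 22.88 μGy/h.
Stay time = 3.20 μGy ÷ 22.88 μGy/h = 0.1399 h = 8.394 min.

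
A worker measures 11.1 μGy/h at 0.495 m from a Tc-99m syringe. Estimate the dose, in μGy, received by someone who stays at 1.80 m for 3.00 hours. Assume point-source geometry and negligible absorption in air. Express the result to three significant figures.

2.52 μGy

Using I₁d₁² = I₂d₂², rate at 1.80 m:
11.1 × (0.495/1.80)² = 11.1 × 0.07562 = 0.8394 μGy/h.
Dose = rate × time = 0.8394 μGy/h × 3.000 h = 2.518 μGy.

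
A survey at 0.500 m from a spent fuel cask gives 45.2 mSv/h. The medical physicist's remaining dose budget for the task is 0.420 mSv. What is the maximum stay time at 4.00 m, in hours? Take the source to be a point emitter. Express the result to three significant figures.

0.595 h

Since intensity falls as 1/r², rate at 4.00 m:
45.2 × (0.500/4.00)² = 45.2 × 0.01562 = 0.7060 mSv/h.
Stay time = 0.420 mSv ÷ 0.7060 mSv/h = 0.5949 h.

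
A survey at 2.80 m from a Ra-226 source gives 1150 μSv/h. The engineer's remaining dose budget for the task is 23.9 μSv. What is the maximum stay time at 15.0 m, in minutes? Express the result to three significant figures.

35.8 min

By the inverse-square law, rate at 15.0 m:
1150 × (2.80/15.0)² = 1150 × 0.03484 = 40.07 μSv/h.
Stay time = 23.9 μSv ÷ 40.07 μSv/h = 0.5965 h = 35.79 min.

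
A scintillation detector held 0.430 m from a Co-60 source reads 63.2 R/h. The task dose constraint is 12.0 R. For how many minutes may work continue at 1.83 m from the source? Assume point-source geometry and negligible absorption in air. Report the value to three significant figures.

Since intensity falls as 1/r², rate at 1.83 m:
63.2 × (0.430/1.83)² = 63.2 × 0.05521 = 3.489 R/h.
Stay time = 12.0 R ÷ 3.489 R/h = 3.439 h = 206.3 min.

206 min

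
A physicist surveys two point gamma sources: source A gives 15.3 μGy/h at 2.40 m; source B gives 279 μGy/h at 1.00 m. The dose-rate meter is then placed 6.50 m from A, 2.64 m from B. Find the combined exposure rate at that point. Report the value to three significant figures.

Each source contributes Iᵢ·(dᵢ/rᵢ)²; contributions add.
A: 15.3 × (2.40/6.50)² = 2.086 μGy/h
B: 279 × (1.00/2.64)² = 40.03 μGy/h
Total = 2.086 + 40.03 = 42.12 μGy/h.

42.1 μGy/h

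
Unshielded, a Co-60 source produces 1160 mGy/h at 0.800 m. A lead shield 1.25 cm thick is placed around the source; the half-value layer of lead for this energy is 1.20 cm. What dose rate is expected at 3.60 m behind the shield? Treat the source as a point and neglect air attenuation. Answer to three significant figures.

Distance alone: 1160 × (0.800/3.60)² = 1160 × 0.04938 = 57.28 mGy/h.
Shield: 1.25/1.20 = 1.042 half-value layers → attenuation 2^(−1.042) = 0.4857.
Combined: 57.28 × 0.4857 = 27.82 mGy/h.

27.8 mGy/h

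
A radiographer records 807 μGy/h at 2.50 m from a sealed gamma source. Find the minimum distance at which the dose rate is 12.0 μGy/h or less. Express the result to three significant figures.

Using I₁d₁² = I₂d₂², d₂ = d₁·√(I₁/I₂).
I₁/I₂ = 807/12.0 = 67.25, so d₂ = 2.50 × √67.25 = 20.50 m.

20.5 m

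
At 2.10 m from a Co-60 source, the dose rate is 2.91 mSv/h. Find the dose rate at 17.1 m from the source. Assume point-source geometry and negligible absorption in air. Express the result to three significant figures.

0.0439 mSv/h

By the inverse-square law, the rate at 17.1 m is
(2.10/17.1)² = 0.01508, so 2.91 × 0.01508 = 0.04388 mSv/h.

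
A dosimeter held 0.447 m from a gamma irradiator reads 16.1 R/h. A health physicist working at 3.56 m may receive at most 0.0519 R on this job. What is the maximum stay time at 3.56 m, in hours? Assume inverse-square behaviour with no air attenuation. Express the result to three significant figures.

Applying the 1/r² law, rate at 3.56 m:
(0.447/3.56)² = 0.01577, so 16.1 × 0.01577 = 0.2539 R/h.
Stay time = 0.0519 R ÷ 0.2539 R/h = 0.2044 h.

0.204 h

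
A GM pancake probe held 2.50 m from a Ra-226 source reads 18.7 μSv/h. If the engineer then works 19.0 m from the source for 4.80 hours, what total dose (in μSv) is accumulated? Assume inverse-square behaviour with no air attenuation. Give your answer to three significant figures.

Since intensity falls as 1/r², rate at 19.0 m:
18.7 × (2.50/19.0)² = 18.7 × 0.01731 = 0.3237 μSv/h.
Dose = rate × time = 0.3237 μSv/h × 4.800 h = 1.554 μSv.

1.55 μSv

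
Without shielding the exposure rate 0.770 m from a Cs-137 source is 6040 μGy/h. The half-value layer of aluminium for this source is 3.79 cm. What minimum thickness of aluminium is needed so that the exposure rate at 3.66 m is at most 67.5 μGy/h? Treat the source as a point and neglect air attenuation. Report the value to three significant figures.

At 3.66 m, distance alone gives 6040 × (0.770/3.66)² = 6040 × 0.04426 = 267.3 μGy/h.
Further attenuation needed: 267.3/67.5 = 3.960.
n = log₂(3.960) = 1.986 half-value layers.
Thickness = 1.986 × 3.79 cm = 7.527 cm.

7.53 cm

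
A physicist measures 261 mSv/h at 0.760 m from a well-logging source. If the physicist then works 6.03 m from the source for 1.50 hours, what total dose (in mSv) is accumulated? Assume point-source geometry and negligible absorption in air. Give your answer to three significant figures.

By the inverse-square law, rate at 6.03 m:
(0.760/6.03)² = 0.01589, so 261 × 0.01589 = 4.147 mSv/h.
Dose = rate × time = 4.147 mSv/h × 1.500 h = 6.221 mSv.

6.22 mSv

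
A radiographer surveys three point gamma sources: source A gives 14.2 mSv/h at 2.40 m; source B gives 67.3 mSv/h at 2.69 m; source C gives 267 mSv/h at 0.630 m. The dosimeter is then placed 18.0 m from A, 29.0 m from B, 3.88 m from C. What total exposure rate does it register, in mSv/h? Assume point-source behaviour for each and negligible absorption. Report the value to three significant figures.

Each source contributes Iᵢ·(dᵢ/rᵢ)²; contributions add.
A: 14.2 × (2.40/18.0)² = 0.2524 mSv/h
B: 67.3 × (2.69/29.0)² = 0.5791 mSv/h
C: 267 × (0.630/3.88)² = 7.039 mSv/h
Total = 0.2524 + 0.5791 + 7.039 = 7.870 mSv/h.

7.87 mSv/h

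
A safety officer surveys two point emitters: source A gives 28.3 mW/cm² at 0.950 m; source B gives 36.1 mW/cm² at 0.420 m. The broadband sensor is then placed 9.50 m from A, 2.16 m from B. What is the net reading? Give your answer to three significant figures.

Each source contributes Iᵢ·(dᵢ/rᵢ)²; contributions add.
A: 28.3 × (0.950/9.50)² = 0.2830 mW/cm²
B: 36.1 × (0.420/2.16)² = 1.365 mW/cm²
Total = 0.2830 + 1.365 = 1.648 mW/cm².

1.65 mW/cm²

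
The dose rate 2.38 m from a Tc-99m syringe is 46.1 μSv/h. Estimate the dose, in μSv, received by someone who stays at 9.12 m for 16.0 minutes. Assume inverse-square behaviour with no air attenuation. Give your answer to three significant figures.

0.837 μSv

Using I₁d₁² = I₂d₂², rate at 9.12 m:
46.1 × (2.38/9.12)² = 46.1 × 0.06810 = 3.139 μSv/h.
Dose = rate × time = 3.139 μSv/h × 0.2667 h = 0.8372 μSv.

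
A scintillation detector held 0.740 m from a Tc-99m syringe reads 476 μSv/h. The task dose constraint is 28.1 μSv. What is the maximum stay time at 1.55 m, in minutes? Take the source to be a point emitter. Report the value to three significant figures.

Using I₁d₁² = I₂d₂², rate at 1.55 m:
(0.740/1.55)² = 0.2279, so 476 × 0.2279 = 108.5 μSv/h.
Stay time = 28.1 μSv ÷ 108.5 μSv/h = 0.2590 h = 15.54 min.

15.5 min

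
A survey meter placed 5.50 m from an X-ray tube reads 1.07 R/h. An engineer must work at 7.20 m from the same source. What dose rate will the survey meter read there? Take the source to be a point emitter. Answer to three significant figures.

0.624 R/h

Intensity scales as (d₁/d₂)², so scaling from 5.50 m to 7.20 m:
1.07 × (5.50/7.20)² = 1.07 × 0.5835 = 0.6243 R/h.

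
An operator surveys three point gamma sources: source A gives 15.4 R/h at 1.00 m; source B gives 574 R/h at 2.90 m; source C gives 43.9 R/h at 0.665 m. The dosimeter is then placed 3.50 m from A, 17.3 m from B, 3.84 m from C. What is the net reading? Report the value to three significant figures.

18.7 R/h

Each source contributes Iᵢ·(dᵢ/rᵢ)²; contributions add.
A: 15.4 × (1.00/3.50)² = 1.257 R/h
B: 574 × (2.90/17.3)² = 16.13 R/h
C: 43.9 × (0.665/3.84)² = 1.317 R/h
Total = 1.257 + 16.13 + 1.317 = 18.70 R/h.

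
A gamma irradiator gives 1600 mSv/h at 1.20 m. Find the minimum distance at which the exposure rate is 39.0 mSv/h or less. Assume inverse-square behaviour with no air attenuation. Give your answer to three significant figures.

Applying the 1/r² law, d₂ = d₁·√(I₁/I₂).
I₁/I₂ = 1600/39.0 = 41.03, so d₂ = 1.20 × √41.03 = 7.687 m.

7.69 m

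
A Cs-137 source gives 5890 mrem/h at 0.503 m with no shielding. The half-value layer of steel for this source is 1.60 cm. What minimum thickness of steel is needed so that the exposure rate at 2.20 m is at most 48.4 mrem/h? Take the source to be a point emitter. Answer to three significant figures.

4.27 cm

At 2.20 m, distance alone gives 5890 × (0.503/2.20)² = 5890 × 0.05227 = 307.9 mrem/h.
Further attenuation needed: 307.9/48.4 = 6.362.
n = log₂(6.362) = 2.669 half-value layers.
Thickness = 2.669 × 1.60 cm = 4.270 cm.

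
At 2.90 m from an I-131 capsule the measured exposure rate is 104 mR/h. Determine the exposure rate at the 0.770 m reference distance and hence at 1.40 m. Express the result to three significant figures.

1480 mR/h; 446 mR/h

Applying the 1/r² law,
At 0.770 m: (2.90/0.770)² = 14.18, so 104 × 14.18 = 1475 mR/h
At 1.40 m: (0.770/1.40)² = 0.3025, so 1475 × 0.3025 = 446.2 mR/h.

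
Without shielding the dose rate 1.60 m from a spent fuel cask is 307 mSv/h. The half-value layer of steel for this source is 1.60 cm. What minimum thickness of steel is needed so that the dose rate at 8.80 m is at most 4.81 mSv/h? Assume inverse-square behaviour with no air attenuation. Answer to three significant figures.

At 8.80 m, distance alone gives (1.60/8.80)² = 0.03306, so 307 × 0.03306 = 10.15 mSv/h.
Further attenuation needed: 10.15/4.81 = 2.110.
n = log₂(2.110) = 1.077 half-value layers.
Thickness = 1.077 × 1.60 cm = 1.723 cm.

1.72 cm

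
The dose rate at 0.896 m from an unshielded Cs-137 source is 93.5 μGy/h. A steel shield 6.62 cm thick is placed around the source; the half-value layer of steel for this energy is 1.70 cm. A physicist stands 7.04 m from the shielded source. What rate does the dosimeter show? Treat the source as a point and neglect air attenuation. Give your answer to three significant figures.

0.102 μGy/h

Distance alone: (0.896/7.04)² = 0.01620, so 93.5 × 0.01620 = 1.515 μGy/h.
Shield: 6.62/1.70 = 3.894 half-value layers → attenuation 2^(−3.894) = 0.06727.
Combined: 1.515 × 0.06727 = 0.1019 μGy/h.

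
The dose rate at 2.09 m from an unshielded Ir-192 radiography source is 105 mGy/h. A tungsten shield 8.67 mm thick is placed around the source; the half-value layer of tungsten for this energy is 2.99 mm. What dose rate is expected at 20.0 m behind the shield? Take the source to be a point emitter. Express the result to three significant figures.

Distance alone: (2.09/20.0)² = 0.01092, so 105 × 0.01092 = 1.147 mGy/h.
Shield: 8.67/2.99 = 2.900 half-value layers → attenuation 2^(−2.900) = 0.1340.
Combined: 1.147 × 0.1340 = 0.1537 mGy/h.

0.154 mGy/h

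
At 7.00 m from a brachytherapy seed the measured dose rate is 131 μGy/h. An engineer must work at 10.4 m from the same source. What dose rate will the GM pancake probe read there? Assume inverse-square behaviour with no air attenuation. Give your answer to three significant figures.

59.3 μGy/h

Since intensity falls as 1/r², scaling from 7.00 m to 10.4 m:
(7.00/10.4)² = 0.4530, so 131 × 0.4530 = 59.34 μGy/h.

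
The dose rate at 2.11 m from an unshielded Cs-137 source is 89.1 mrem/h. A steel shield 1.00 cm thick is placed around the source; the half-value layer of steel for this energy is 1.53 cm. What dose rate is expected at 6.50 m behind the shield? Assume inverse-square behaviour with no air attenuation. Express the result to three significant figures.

5.97 mrem/h

Distance alone: 89.1 × (2.11/6.50)² = 89.1 × 0.1054 = 9.391 mrem/h.
Shield: 1.00/1.53 = 0.6536 half-value layers → attenuation 2^(−0.6536) = 0.6357.
Combined: 9.391 × 0.6357 = 5.970 mrem/h.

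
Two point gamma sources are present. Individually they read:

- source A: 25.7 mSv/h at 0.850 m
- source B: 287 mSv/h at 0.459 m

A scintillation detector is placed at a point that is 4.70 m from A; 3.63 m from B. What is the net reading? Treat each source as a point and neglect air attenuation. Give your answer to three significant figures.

By superposition, sum each source's inverse-square contribution:
A: 25.7 × (0.850/4.70)² = 0.8406 mSv/h
B: 287 × (0.459/3.63)² = 4.589 mSv/h
Total = 0.8406 + 4.589 = 5.430 mSv/h.

5.43 mSv/h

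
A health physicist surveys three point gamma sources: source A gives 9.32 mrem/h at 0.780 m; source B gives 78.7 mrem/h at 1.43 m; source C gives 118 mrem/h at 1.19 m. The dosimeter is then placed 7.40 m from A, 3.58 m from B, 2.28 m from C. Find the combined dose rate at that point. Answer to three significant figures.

Each source contributes Iᵢ·(dᵢ/rᵢ)²; contributions add.
A: 9.32 × (0.780/7.40)² = 0.1035 mrem/h
B: 78.7 × (1.43/3.58)² = 12.56 mrem/h
C: 118 × (1.19/2.28)² = 32.14 mrem/h
Total = 0.1035 + 12.56 + 32.14 = 44.80 mrem/h.

44.8 mrem/h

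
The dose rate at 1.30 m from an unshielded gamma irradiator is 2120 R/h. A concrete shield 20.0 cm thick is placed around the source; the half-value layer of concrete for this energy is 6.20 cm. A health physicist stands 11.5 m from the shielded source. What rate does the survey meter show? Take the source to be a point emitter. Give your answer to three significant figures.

Distance alone: 2120 × (1.30/11.5)² = 2120 × 0.01278 = 27.09 R/h.
Shield: 20.0/6.20 = 3.226 half-value layers → attenuation 2^(−3.226) = 0.1069.
Combined: 27.09 × 0.1069 = 2.896 R/h.

2.90 R/h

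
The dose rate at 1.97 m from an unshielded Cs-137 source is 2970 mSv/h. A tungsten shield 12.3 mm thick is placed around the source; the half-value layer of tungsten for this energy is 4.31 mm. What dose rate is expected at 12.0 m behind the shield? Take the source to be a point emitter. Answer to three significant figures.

11.1 mSv/h

Distance alone: 2970 × (1.97/12.0)² = 2970 × 0.02695 = 80.04 mSv/h.
Shield: 12.3/4.31 = 2.854 half-value layers → attenuation 2^(−2.854) = 0.1383.
Combined: 80.04 × 0.1383 = 11.07 mSv/h.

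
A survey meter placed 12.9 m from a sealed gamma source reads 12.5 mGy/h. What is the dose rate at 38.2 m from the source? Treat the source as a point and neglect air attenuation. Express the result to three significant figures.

Using I₁d₁² = I₂d₂², scaling from 12.9 m to 38.2 m:
12.5 × (12.9/38.2)² = 12.5 × 0.1140 = 1.425 mGy/h.

1.43 mGy/h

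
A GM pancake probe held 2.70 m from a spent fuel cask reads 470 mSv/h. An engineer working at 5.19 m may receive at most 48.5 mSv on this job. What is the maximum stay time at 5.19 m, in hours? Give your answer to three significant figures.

0.381 h

Since intensity falls as 1/r², rate at 5.19 m:
(2.70/5.19)² = 0.2706, so 470 × 0.2706 = 127.2 mSv/h.
Stay time = 48.5 mSv ÷ 127.2 mSv/h = 0.3813 h.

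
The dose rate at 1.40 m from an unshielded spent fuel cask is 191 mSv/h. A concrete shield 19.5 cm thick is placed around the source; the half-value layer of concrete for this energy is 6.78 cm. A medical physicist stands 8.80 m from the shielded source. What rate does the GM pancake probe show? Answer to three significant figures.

Distance alone: 191 × (1.40/8.80)² = 191 × 0.02531 = 4.834 mSv/h.
Shield: 19.5/6.78 = 2.876 half-value layers → attenuation 2^(−2.876) = 0.1362.
Combined: 4.834 × 0.1362 = 0.6584 mSv/h.

0.658 mSv/h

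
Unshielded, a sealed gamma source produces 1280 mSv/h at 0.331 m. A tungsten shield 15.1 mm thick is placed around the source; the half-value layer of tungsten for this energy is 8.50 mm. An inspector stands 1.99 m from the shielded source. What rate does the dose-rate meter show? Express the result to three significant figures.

Distance alone: 1280 × (0.331/1.99)² = 1280 × 0.02767 = 35.42 mSv/h.
Shield: 15.1/8.50 = 1.776 half-value layers → attenuation 2^(−1.776) = 0.2920.
Combined: 35.42 × 0.2920 = 10.34 mSv/h.

10.3 mSv/h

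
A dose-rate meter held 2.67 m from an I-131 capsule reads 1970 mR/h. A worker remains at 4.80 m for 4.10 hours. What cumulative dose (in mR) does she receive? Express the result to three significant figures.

2500 mR

Applying the 1/r² law, rate at 4.80 m:
1970 × (2.67/4.80)² = 1970 × 0.3094 = 609.5 mR/h.
Dose = rate × time = 609.5 mR/h × 4.100 h = 2499 mR.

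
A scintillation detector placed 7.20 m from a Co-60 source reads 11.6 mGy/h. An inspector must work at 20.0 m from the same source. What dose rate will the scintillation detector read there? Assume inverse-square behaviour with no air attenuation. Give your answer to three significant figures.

1.50 mGy/h

Applying the 1/r² law, scaling from 7.20 m to 20.0 m:
11.6 × (7.20/20.0)² = 11.6 × 0.1296 = 1.503 mGy/h.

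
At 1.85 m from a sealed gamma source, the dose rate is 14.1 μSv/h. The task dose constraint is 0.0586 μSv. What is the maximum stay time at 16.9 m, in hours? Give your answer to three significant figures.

Since intensity falls as 1/r², rate at 16.9 m:
14.1 × (1.85/16.9)² = 14.1 × 0.01198 = 0.1689 μSv/h.
Stay time = 0.0586 μSv ÷ 0.1689 μSv/h = 0.3470 h.

0.347 h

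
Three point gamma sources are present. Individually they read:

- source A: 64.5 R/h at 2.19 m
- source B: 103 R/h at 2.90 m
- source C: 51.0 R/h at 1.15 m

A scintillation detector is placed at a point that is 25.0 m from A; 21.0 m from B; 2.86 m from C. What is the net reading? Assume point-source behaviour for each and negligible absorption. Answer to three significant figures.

10.7 R/h

Each source contributes Iᵢ·(dᵢ/rᵢ)²; contributions add.
A: 64.5 × (2.19/25.0)² = 0.4950 R/h
B: 103 × (2.90/21.0)² = 1.964 R/h
C: 51.0 × (1.15/2.86)² = 8.246 R/h
Total = 0.4950 + 1.964 + 8.246 = 10.71 R/h.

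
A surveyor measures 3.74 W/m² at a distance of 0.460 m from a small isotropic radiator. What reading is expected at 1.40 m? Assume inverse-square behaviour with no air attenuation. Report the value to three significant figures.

Intensity scales as (d₁/d₂)², so the rate at 1.40 m is
3.74 × (0.460/1.40)² = 3.74 × 0.1080 = 0.4039 W/m².

0.404 W/m²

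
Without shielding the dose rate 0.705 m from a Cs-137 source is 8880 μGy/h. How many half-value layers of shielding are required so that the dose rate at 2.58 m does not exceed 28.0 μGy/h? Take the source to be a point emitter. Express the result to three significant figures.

4.57 half-value layers

At 2.58 m, distance alone gives 8880 × (0.705/2.58)² = 8880 × 0.07467 = 663.1 μGy/h.
Further attenuation needed: 663.1/28.0 = 23.68.
n = log₂(23.68) = 4.566 half-value layers.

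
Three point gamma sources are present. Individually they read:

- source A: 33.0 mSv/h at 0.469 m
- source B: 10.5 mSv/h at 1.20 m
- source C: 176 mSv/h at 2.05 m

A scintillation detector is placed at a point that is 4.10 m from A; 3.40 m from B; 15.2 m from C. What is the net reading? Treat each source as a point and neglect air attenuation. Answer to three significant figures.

4.94 mSv/h

By superposition, sum each source's inverse-square contribution:
A: 33.0 × (0.469/4.10)² = 0.4318 mSv/h
B: 10.5 × (1.20/3.40)² = 1.308 mSv/h
C: 176 × (2.05/15.2)² = 3.201 mSv/h
Total = 0.4318 + 1.308 + 3.201 = 4.941 mSv/h.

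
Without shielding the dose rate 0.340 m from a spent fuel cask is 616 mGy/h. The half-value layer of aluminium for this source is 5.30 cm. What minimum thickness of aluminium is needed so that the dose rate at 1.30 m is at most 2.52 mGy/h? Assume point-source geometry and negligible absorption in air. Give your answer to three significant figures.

At 1.30 m, distance alone gives (0.340/1.30)² = 0.06840, so 616 × 0.06840 = 42.13 mGy/h.
Further attenuation needed: 42.13/2.52 = 16.72.
n = log₂(16.72) = 4.064 half-value layers.
Thickness = 4.064 × 5.30 cm = 21.54 cm.

21.5 cm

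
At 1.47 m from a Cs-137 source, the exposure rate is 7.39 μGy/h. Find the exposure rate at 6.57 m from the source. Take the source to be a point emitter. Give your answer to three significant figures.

By the inverse-square law, the rate at 6.57 m is
(1.47/6.57)² = 0.05006, so 7.39 × 0.05006 = 0.3699 μGy/h.

0.370 μGy/h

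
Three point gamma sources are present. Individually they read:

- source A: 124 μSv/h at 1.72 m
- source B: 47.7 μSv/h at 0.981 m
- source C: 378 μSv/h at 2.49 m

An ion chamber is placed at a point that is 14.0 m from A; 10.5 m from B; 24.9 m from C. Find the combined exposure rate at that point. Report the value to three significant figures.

By superposition, sum each source's inverse-square contribution:
A: 124 × (1.72/14.0)² = 1.872 μSv/h
B: 47.7 × (0.981/10.5)² = 0.4164 μSv/h
C: 378 × (2.49/24.9)² = 3.780 μSv/h
Total = 1.872 + 0.4164 + 3.780 = 6.068 μSv/h.

6.07 μSv/h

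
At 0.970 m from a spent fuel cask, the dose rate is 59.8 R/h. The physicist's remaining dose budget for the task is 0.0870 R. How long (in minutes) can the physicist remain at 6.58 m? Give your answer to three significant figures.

Since intensity falls as 1/r², rate at 6.58 m:
(0.970/6.58)² = 0.02173, so 59.8 × 0.02173 = 1.299 R/h.
Stay time = 0.0870 R ÷ 1.299 R/h = 0.06697 h = 4.018 min.

4.02 min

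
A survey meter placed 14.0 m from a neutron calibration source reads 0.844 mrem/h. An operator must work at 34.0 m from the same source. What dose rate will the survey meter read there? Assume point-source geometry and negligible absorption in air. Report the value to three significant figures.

0.143 mrem/h

Since intensity falls as 1/r², scaling from 14.0 m to 34.0 m:
0.844 × (14.0/34.0)² = 0.844 × 0.1696 = 0.1431 mrem/h.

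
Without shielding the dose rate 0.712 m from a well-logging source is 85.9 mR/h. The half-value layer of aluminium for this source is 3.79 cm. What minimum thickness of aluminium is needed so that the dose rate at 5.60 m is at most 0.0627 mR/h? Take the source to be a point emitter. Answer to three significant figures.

At 5.60 m, distance alone gives 85.9 × (0.712/5.60)² = 85.9 × 0.01617 = 1.389 mR/h.
Further attenuation needed: 1.389/0.0627 = 22.15.
n = log₂(22.15) = 4.469 half-value layers.
Thickness = 4.469 × 3.79 cm = 16.94 cm.

16.9 cm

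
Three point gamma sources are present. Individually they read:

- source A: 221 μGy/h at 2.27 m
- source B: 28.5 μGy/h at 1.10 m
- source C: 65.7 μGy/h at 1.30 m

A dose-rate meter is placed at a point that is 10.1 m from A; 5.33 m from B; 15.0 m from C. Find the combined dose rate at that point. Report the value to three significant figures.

12.9 μGy/h

By superposition, sum each source's inverse-square contribution:
A: 221 × (2.27/10.1)² = 11.16 μGy/h
B: 28.5 × (1.10/5.33)² = 1.214 μGy/h
C: 65.7 × (1.30/15.0)² = 0.4935 μGy/h
Total = 11.16 + 1.214 + 0.4935 = 12.87 μGy/h.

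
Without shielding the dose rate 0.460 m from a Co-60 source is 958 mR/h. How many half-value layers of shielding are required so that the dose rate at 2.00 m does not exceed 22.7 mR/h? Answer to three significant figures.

At 2.00 m, distance alone gives (0.460/2.00)² = 0.05290, so 958 × 0.05290 = 50.68 mR/h.
Further attenuation needed: 50.68/22.7 = 2.233.
n = log₂(2.233) = 1.159 half-value layers.

1.16 half-value layers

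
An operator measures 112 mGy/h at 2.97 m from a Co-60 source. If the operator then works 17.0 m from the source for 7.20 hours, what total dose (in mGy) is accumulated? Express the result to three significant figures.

Intensity scales as (d₁/d₂)², so rate at 17.0 m:
(2.97/17.0)² = 0.03052, so 112 × 0.03052 = 3.418 mGy/h.
Dose = rate × time = 3.418 mGy/h × 7.200 h = 24.61 mGy.

24.6 mGy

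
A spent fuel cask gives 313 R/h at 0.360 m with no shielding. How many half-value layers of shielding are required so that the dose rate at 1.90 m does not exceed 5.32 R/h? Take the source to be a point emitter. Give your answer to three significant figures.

1.08 half-value layers

At 1.90 m, distance alone gives 313 × (0.360/1.90)² = 313 × 0.03590 = 11.24 R/h.
Further attenuation needed: 11.24/5.32 = 2.113.
n = log₂(2.113) = 1.079 half-value layers.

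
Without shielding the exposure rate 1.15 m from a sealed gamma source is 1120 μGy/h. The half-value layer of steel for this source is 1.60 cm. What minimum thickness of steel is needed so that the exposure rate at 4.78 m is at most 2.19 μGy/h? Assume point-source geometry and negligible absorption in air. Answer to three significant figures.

At 4.78 m, distance alone gives (1.15/4.78)² = 0.05788, so 1120 × 0.05788 = 64.83 μGy/h.
Further attenuation needed: 64.83/2.19 = 29.60.
n = log₂(29.60) = 4.888 half-value layers.
Thickness = 4.888 × 1.60 cm = 7.821 cm.

7.82 cm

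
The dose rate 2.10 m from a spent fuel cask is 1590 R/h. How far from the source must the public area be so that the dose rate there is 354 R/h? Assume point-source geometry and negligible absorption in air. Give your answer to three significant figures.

Applying the 1/r² law, d₂ = d₁·√(I₁/I₂).
I₁/I₂ = 1590/354 = 4.492, so d₂ = 2.10 × √4.492 = 4.451 m.

4.45 m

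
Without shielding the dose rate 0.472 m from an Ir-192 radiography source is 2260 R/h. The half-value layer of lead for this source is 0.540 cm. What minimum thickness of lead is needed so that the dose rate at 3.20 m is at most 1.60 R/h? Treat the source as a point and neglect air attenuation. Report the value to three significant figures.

2.67 cm

At 3.20 m, distance alone gives (0.472/3.20)² = 0.02176, so 2260 × 0.02176 = 49.18 R/h.
Further attenuation needed: 49.18/1.60 = 30.74.
n = log₂(30.74) = 4.942 half-value layers.
Thickness = 4.942 × 0.540 cm = 2.669 cm.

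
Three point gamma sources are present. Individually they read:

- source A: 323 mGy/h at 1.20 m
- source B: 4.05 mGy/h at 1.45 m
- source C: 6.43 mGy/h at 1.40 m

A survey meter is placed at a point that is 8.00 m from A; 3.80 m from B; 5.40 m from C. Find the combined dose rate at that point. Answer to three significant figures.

Each source contributes Iᵢ·(dᵢ/rᵢ)²; contributions add.
A: 323 × (1.20/8.00)² = 7.268 mGy/h
B: 4.05 × (1.45/3.80)² = 0.5897 mGy/h
C: 6.43 × (1.40/5.40)² = 0.4322 mGy/h
Total = 7.268 + 0.5897 + 0.4322 = 8.290 mGy/h.

8.29 mGy/h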